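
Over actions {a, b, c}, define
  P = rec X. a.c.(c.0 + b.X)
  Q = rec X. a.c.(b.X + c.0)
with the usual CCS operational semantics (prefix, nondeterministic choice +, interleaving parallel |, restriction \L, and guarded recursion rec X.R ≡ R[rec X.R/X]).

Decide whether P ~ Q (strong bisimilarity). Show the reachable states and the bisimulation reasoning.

LTS(P): 4 reachable states
  m0 = rec X. a.c.(c.0 + b.X) :: --a--▸ m1
  m1 = c.(c.0 + b.(rec X. a.c.(c.0 + b.X))) :: --c--▸ m2
  m2 = c.0 + b.(rec X. a.c.(c.0 + b.X)) :: --b--▸ m0, --c--▸ m3
  m3 = 0 :: stopped
LTS(Q): 4 reachable states
  n0 = rec X. a.c.(b.X + c.0) :: --a--▸ n1
  n1 = c.(b.(rec X. a.c.(b.X + c.0)) + c.0) :: --c--▸ n2
  n2 = b.(rec X. a.c.(b.X + c.0)) + c.0 :: --b--▸ n0, --c--▸ n3
  n3 = 0 :: stopped
Bisimilarity quotient blocks:
  B0 = {m0, n0}
  B1 = {m1, n1}
  B2 = {m2, n2}
  B3 = {m3, n3}
m0 ∈ B0, n0 ∈ B0 → same block

YES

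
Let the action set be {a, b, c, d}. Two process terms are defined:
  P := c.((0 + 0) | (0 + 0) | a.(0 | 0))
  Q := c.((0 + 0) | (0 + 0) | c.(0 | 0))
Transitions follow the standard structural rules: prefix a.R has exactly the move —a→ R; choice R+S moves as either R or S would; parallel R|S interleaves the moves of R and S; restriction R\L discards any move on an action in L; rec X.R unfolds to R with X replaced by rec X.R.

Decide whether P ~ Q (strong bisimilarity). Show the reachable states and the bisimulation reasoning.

P's transition system — 3 states:
  u0 = c.((0 + 0) | (0 + 0) | a.(0 | 0)) → —c→ u1
  u1 = (0 + 0) | (0 + 0) | a.(0 | 0) → —a→ u2
  u2 = (0 + 0) | (0 + 0) | (0 | 0) → ∅
Q's transition system — 3 states:
  v0 = c.((0 + 0) | (0 + 0) | c.(0 | 0)) → —c→ v1
  v1 = (0 + 0) | (0 + 0) | c.(0 | 0) → —c→ v2
  v2 = (0 + 0) | (0 + 0) | (0 | 0) → ∅
Coarsest stable partition (strong bisimilarity classes):
  B0 = {u0}
  B1 = {u1}
  B2 = {u2, v2}
  B3 = {v0}
  B4 = {v1}
u0 ∈ B0, v0 ∈ B3 → different blocks

NO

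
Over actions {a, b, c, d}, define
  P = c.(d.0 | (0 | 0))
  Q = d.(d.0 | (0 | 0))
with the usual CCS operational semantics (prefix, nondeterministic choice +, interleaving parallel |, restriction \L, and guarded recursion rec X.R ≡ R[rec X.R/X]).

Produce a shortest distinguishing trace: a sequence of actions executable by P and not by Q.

c

Reachable graph of P (3 states):
  p0 = c.(d.0 | (0 | 0)) | ··c··> p1
  p1 = d.0 | (0 | 0) | ··d··> p2
  p2 = 0 | (0 | 0) | (no moves)
Reachable graph of Q (3 states):
  q0 = d.(d.0 | (0 | 0)) | ··d··> q1
  q1 = d.0 | (0 | 0) | ··d··> q2
  q2 = 0 | (0 | 0) | (no moves)
Run σ = ⟨c⟩ on P: start {p0}
  step 1 (c): {p1}
  ✓ P
Run σ = ⟨c⟩ on Q: start {q0}
  step 1 (c): ∅  — Q cannot continue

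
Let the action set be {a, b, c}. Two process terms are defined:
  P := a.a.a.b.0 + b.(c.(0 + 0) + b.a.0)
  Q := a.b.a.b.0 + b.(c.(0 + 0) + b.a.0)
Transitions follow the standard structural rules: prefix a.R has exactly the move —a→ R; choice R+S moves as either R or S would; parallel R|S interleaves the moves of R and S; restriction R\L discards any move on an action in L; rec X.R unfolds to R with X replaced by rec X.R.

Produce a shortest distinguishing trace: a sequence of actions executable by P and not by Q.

aa

P's transition system — 8 states:
  m0 = a.a.a.b.0 + b.(c.(0 + 0) + b.a.0) → -a-> m1, -b-> m2
  m1 = a.a.b.0 → -a-> m3
  m2 = c.(0 + 0) + b.a.0 → -b-> m4, -c-> m5
  m3 = a.b.0 → -a-> m6
  m4 = a.0 → -a-> m7
  m5 = 0 + 0 → stopped
  m6 = b.0 → -b-> m7
  m7 = 0 → stopped
Q's transition system — 8 states:
  n0 = a.b.a.b.0 + b.(c.(0 + 0) + b.a.0) → -a-> n1, -b-> n2
  n1 = b.a.b.0 → -b-> n3
  n2 = c.(0 + 0) + b.a.0 → -b-> n4, -c-> n5
  n3 = a.b.0 → -a-> n6
  n4 = a.0 → -a-> n7
  n5 = 0 + 0 → stopped
  n6 = b.0 → -b-> n7
  n7 = 0 → stopped
Run σ = ⟨aa⟩ on P: start {m0}
  [1] a ⇒ {m1}
  [2] a ⇒ {m3}
  P completes σ.
Run σ = ⟨aa⟩ on Q: start {n0}
  [1] a ⇒ {n1}
  [2] a ⇒ ∅ (Q stuck)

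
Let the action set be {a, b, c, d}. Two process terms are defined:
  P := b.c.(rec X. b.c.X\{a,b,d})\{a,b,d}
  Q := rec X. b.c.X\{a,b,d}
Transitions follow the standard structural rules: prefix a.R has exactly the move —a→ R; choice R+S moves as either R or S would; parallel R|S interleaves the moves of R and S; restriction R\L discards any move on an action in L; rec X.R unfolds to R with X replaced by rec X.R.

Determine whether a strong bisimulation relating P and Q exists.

bisimilar

Reachable graph of P (3 states):
  m0 = b.c.(rec X. b.c.X\{a,b,d})\{a,b,d} ⊢ --b--▸ m1
  m1 = c.(rec X. b.c.X\{a,b,d})\{a,b,d} ⊢ --c--▸ m2
  m2 = (rec X. b.c.X\{a,b,d})\{a,b,d} ⊢ (no moves)
Reachable graph of Q (3 states):
  n0 = rec X. b.c.X\{a,b,d} ⊢ --b--▸ n1
  n1 = c.(rec X. b.c.X\{a,b,d})\{a,b,d} ⊢ --c--▸ n2
  n2 = (rec X. b.c.X\{a,b,d})\{a,b,d} ⊢ (no moves)
Coarsest stable partition (strong bisimilarity classes):
  B0 = {m0, n0}
  B1 = {m1, n1}
  B2 = {m2, n2}
m0 ∈ B0, n0 ∈ B0 → same block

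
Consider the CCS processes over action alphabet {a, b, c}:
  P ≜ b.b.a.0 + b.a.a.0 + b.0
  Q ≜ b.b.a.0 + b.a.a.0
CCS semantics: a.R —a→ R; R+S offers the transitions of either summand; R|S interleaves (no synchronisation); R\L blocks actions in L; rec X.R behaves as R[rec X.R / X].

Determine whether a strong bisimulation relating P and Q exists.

NO

P's transition system — 5 states:
  p0 = b.b.a.0 + b.a.a.0 + b.0 ⊢ —b→ p1, —b→ p2, —b→ p3
  p1 = 0 ⊢ ∅
  p2 = a.a.0 ⊢ —a→ p4
  p3 = b.a.0 ⊢ —b→ p4
  p4 = a.0 ⊢ —a→ p1
Q's transition system — 5 states:
  q0 = b.b.a.0 + b.a.a.0 ⊢ —b→ q1, —b→ q2
  q1 = a.a.0 ⊢ —a→ q3
  q2 = b.a.0 ⊢ —b→ q3
  q3 = a.0 ⊢ —a→ q4
  q4 = 0 ⊢ ∅
Coarsest stable partition (strong bisimilarity classes):
  B0 = {p0}
  B1 = {p3, q2}
  B2 = {p4, q3}
  B3 = {p1, q4}
  B4 = {p2, q1}
  B5 = {q0}
p0 ∈ B0, q0 ∈ B5 → different blocks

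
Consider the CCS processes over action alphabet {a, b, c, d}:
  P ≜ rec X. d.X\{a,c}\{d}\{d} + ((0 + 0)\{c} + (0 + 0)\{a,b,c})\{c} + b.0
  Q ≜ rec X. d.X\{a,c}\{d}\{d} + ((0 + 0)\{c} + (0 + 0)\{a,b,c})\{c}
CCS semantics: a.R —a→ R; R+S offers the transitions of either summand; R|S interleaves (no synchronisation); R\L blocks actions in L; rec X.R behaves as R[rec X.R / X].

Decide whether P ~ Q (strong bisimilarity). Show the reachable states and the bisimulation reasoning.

NO

LTS(P): 4 reachable states
  m0 = rec X. d.X\{a,c}\{d}\{d} + ((0 + 0)\{c} + (0 + 0)\{a,b,c})\{c} + b.0 :: -b-> m1, -d-> m2
  m1 = 0 :: (no moves)
  m2 = (rec X. d.X\{a,c}\{d}\{d} + ((0 + 0)\{c} + (0 + 0)\{a,b,c})\{c} + b.0)\{a,c}\{d}\{d} :: -b-> m3
  m3 = 0\{a,c}\{d}\{d} :: (no moves)
LTS(Q): 2 reachable states
  n0 = rec X. d.X\{a,c}\{d}\{d} + ((0 + 0)\{c} + (0 + 0)\{a,b,c})\{c} :: -d-> n1
  n1 = (rec X. d.X\{a,c}\{d}\{d} + ((0 + 0)\{c} + (0 + 0)\{a,b,c})\{c})\{a,c}\{d}\{d} :: (no moves)
Bisimilarity quotient blocks:
  B0 = {m0}
  B1 = {m2}
  B2 = {m1, m3, n1}
  B3 = {n0}
m0 ∈ B0, n0 ∈ B3 → different blocks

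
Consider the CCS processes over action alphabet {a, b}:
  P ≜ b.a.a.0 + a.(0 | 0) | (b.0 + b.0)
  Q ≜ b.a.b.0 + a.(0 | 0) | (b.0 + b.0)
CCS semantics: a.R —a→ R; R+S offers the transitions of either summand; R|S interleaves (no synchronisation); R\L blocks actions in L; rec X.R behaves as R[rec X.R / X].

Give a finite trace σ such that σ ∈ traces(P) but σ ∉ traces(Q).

P's transition system — 7 states:
  u0 = b.a.a.0 + a.(0 | 0) | (b.0 + b.0) | —a→ u1, —b→ u2, —b→ u3
  u1 = 0 | 0 | (b.0 + b.0) | —b→ u4
  u2 = a.(0 | 0) | 0 | —a→ u4
  u3 = a.a.0 | —a→ u5
  u4 = 0 | 0 | 0 | ∅
  u5 = a.0 | —a→ u6
  u6 = 0 | ∅
Q's transition system — 7 states:
  v0 = b.a.b.0 + a.(0 | 0) | (b.0 + b.0) | —a→ v1, —b→ v2, —b→ v3
  v1 = 0 | 0 | (b.0 + b.0) | —b→ v4
  v2 = a.(0 | 0) | 0 | —a→ v4
  v3 = a.b.0 | —a→ v5
  v4 = 0 | 0 | 0 | ∅
  v5 = b.0 | —b→ v6
  v6 = 0 | ∅
Executing baa from P (initial set {u0}):
  [1] b ⇒ {u2, u3}
  [2] a ⇒ {u4, u5}
  [3] a ⇒ {u6}
  P completes σ.
Executing baa from Q (initial set {v0}):
  [1] b ⇒ {v2, v3}
  [2] a ⇒ {v4, v5}
  [3] a ⇒ ∅  — Q cannot continue

baa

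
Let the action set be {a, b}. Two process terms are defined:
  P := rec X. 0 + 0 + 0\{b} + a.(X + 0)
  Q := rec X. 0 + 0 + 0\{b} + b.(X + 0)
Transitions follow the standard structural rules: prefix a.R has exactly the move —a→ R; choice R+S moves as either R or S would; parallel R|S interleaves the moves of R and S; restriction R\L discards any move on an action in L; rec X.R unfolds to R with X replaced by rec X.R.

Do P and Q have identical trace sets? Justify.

trace-distinct — witness ⟨a⟩

Reachable graph of P (2 states):
  u0 = rec X. 0 + 0 + 0\{b} + a.(X + 0) has moves --a--▸ u1
  u1 = (rec X. 0 + 0 + 0\{b} + a.(X + 0)) + 0 has moves --a--▸ u1
Reachable graph of Q (2 states):
  v0 = rec X. 0 + 0 + 0\{b} + b.(X + 0) has moves --b--▸ v1
  v1 = (rec X. 0 + 0 + 0\{b} + b.(X + 0)) + 0 has moves --b--▸ v1
Executing a from P (initial set {u0}):
  [1] a ⇒ {u1}
  — P admits the full trace.
Executing a from Q (initial set {v0}):
  [1] a ⇒ ∅  — Q cannot continue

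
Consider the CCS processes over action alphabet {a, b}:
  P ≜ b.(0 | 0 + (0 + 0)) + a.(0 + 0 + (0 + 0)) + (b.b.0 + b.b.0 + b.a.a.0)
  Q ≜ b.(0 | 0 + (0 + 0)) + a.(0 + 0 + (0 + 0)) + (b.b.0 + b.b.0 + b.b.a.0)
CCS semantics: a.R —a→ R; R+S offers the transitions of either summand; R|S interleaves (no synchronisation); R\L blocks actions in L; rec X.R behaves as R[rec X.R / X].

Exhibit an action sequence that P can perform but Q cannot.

LTS(P): 7 reachable states
  p0 = b.(0 | 0 + (0 + 0)) + a.(0 + 0 + (0 + 0)) + (b.b.0 + b.b.0 + b.a.a.0) :: -a-> p1, -b-> p2, -b-> p3, -b-> p4
  p1 = 0 + 0 + (0 + 0) :: stopped
  p2 = 0 | 0 + (0 + 0) :: stopped
  p3 = a.a.0 :: -a-> p5
  p4 = b.0 :: -b-> p6
  p5 = a.0 :: -a-> p6
  p6 = 0 :: stopped
LTS(Q): 7 reachable states
  q0 = b.(0 | 0 + (0 + 0)) + a.(0 + 0 + (0 + 0)) + (b.b.0 + b.b.0 + b.b.a.0) :: -a-> q1, -b-> q2, -b-> q3, -b-> q4
  q1 = 0 + 0 + (0 + 0) :: stopped
  q2 = 0 | 0 + (0 + 0) :: stopped
  q3 = b.0 :: -b-> q5
  q4 = b.a.0 :: -b-> q6
  q5 = 0 :: stopped
  q6 = a.0 :: -a-> q5
Executing ba from P (initial set {p0}):
  after b @ step 1: {p2, p3, p4}
  after a @ step 2: {p5}
  P completes σ.
Executing ba from Q (initial set {q0}):
  after b @ step 1: {q2, q3, q4}
  after a @ step 2: ∅ (Q stuck)

ba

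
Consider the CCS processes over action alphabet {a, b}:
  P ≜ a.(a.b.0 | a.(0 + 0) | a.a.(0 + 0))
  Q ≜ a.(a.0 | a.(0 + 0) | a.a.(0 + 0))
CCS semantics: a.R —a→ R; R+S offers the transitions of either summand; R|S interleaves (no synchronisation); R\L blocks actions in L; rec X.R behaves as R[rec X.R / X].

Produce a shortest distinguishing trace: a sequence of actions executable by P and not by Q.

Reachable graph of P (19 states):
  s0 = a.(a.b.0 | a.(0 + 0) | a.a.(0 + 0)) :: --a--▸ s1
  s1 = a.b.0 | a.(0 + 0) | a.a.(0 + 0) :: --a--▸ s2, --a--▸ s3, --a--▸ s4
  s2 = a.b.0 | (0 + 0) | a.a.(0 + 0) :: --a--▸ s5, --a--▸ s6
  s3 = a.b.0 | a.(0 + 0) | a.(0 + 0) :: --a--▸ s5, --a--▸ s7, --a--▸ s8
  s4 = b.0 | a.(0 + 0) | a.a.(0 + 0) :: --a--▸ s6, --a--▸ s8, --b--▸ s9
  s5 = a.b.0 | (0 + 0) | a.(0 + 0) :: --a--▸ s10, --a--▸ s11
  s6 = b.0 | (0 + 0) | a.a.(0 + 0) :: --a--▸ s11, --b--▸ s12
  s7 = a.b.0 | a.(0 + 0) | (0 + 0) :: --a--▸ s10, --a--▸ s13
  s8 = b.0 | a.(0 + 0) | a.(0 + 0) :: --a--▸ s11, --a--▸ s13, --b--▸ s14
  s9 = 0 | a.(0 + 0) | a.a.(0 + 0) :: --a--▸ s12, --a--▸ s14
  s10 = a.b.0 | (0 + 0) | (0 + 0) :: --a--▸ s15
  s11 = b.0 | (0 + 0) | a.(0 + 0) :: --a--▸ s15, --b--▸ s16
  s12 = 0 | (0 + 0) | a.a.(0 + 0) :: --a--▸ s16
  s13 = b.0 | a.(0 + 0) | (0 + 0) :: --a--▸ s15, --b--▸ s17
  s14 = 0 | a.(0 + 0) | a.(0 + 0) :: --a--▸ s16, --a--▸ s17
  s15 = b.0 | (0 + 0) | (0 + 0) :: --b--▸ s18
  s16 = 0 | (0 + 0) | a.(0 + 0) :: --a--▸ s18
  s17 = 0 | a.(0 + 0) | (0 + 0) :: --a--▸ s18
  s18 = 0 | (0 + 0) | (0 + 0) :: ∅
Reachable graph of Q (13 states):
  t0 = a.(a.0 | a.(0 + 0) | a.a.(0 + 0)) :: --a--▸ t1
  t1 = a.0 | a.(0 + 0) | a.a.(0 + 0) :: --a--▸ t2, --a--▸ t3, --a--▸ t4
  t2 = 0 | a.(0 + 0) | a.a.(0 + 0) :: --a--▸ t5, --a--▸ t6
  t3 = a.0 | (0 + 0) | a.a.(0 + 0) :: --a--▸ t5, --a--▸ t7
  t4 = a.0 | a.(0 + 0) | a.(0 + 0) :: --a--▸ t6, --a--▸ t7, --a--▸ t8
  t5 = 0 | (0 + 0) | a.a.(0 + 0) :: --a--▸ t9
  t6 = 0 | a.(0 + 0) | a.(0 + 0) :: --a--▸ t10, --a--▸ t9
  t7 = a.0 | (0 + 0) | a.(0 + 0) :: --a--▸ t11, --a--▸ t9
  t8 = a.0 | a.(0 + 0) | (0 + 0) :: --a--▸ t10, --a--▸ t11
  t9 = 0 | (0 + 0) | a.(0 + 0) :: --a--▸ t12
  t10 = 0 | a.(0 + 0) | (0 + 0) :: --a--▸ t12
  t11 = a.0 | (0 + 0) | (0 + 0) :: --a--▸ t12
  t12 = 0 | (0 + 0) | (0 + 0) :: ∅
Trace ⟨aab⟩ through P, begin at {s0}:
  after a @ step 1: {s1}
  after a @ step 2: {s2, s3, s4}
  after b @ step 3: {s9}
  — P admits the full trace.
Trace ⟨aab⟩ through Q, begin at {t0}:
  after a @ step 1: {t1}
  after a @ step 2: {t2, t3, t4}
  after b @ step 3: ∅ (Q stuck)

aab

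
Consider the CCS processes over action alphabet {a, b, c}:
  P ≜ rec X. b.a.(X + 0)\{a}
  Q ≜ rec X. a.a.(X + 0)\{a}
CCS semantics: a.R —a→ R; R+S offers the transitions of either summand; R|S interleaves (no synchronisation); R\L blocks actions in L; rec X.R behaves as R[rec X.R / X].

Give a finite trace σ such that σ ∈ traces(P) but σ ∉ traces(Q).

b

Reachable graph of P (4 states):
  m0 = rec X. b.a.(X + 0)\{a} | --b--▸ m1
  m1 = a.((rec X. b.a.(X + 0)\{a}) + 0)\{a} | --a--▸ m2
  m2 = ((rec X. b.a.(X + 0)\{a}) + 0)\{a} | --b--▸ m3
  m3 = (a.((rec X. b.a.(X + 0)\{a}) + 0)\{a})\{a} | deadlocked
Reachable graph of Q (3 states):
  n0 = rec X. a.a.(X + 0)\{a} | --a--▸ n1
  n1 = a.((rec X. a.a.(X + 0)\{a}) + 0)\{a} | --a--▸ n2
  n2 = ((rec X. a.a.(X + 0)\{a}) + 0)\{a} | deadlocked
Run σ = ⟨b⟩ on P: start {m0}
  step 1 (b): {m1}
  P completes σ.
Run σ = ⟨b⟩ on Q: start {n0}
  step 1 (b): no successor for Q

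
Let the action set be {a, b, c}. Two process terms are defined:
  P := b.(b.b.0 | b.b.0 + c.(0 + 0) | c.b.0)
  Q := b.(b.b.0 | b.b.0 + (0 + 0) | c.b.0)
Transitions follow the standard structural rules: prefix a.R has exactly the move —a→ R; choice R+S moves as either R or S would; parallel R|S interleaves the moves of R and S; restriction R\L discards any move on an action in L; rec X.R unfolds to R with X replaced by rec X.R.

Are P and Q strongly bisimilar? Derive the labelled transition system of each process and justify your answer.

Reachable graph of P (15 states):
  u0 = b.(b.b.0 | b.b.0 + c.(0 + 0) | c.b.0) :: —b→ u1
  u1 = b.b.0 | b.b.0 + c.(0 + 0) | c.b.0 :: —b→ u2, —b→ u3, —c→ u4, —c→ u5
  u2 = b.0 | b.b.0 :: —b→ u6, —b→ u7
  u3 = b.b.0 | b.0 :: —b→ u7, —b→ u8
  u4 = (0 + 0) | c.b.0 :: —c→ u9
  u5 = c.(0 + 0) | b.0 :: —b→ u10, —c→ u9
  u6 = 0 | b.b.0 :: —b→ u11
  u7 = b.0 | b.0 :: —b→ u11, —b→ u12
  u8 = b.b.0 | 0 :: —b→ u12
  u9 = (0 + 0) | b.0 :: —b→ u13
  u10 = c.(0 + 0) | 0 :: —c→ u13
  u11 = 0 | b.0 :: —b→ u14
  u12 = b.0 | 0 :: —b→ u14
  u13 = (0 + 0) | 0 :: ∅
  u14 = 0 | 0 :: ∅
Reachable graph of Q (12 states):
  v0 = b.(b.b.0 | b.b.0 + (0 + 0) | c.b.0) :: —b→ v1
  v1 = b.b.0 | b.b.0 + (0 + 0) | c.b.0 :: —b→ v2, —b→ v3, —c→ v4
  v2 = b.0 | b.b.0 :: —b→ v5, —b→ v6
  v3 = b.b.0 | b.0 :: —b→ v6, —b→ v7
  v4 = (0 + 0) | b.0 :: —b→ v8
  v5 = 0 | b.b.0 :: —b→ v9
  v6 = b.0 | b.0 :: —b→ v10, —b→ v9
  v7 = b.b.0 | 0 :: —b→ v10
  v8 = (0 + 0) | 0 :: ∅
  v9 = 0 | b.0 :: —b→ v11
  v10 = b.0 | 0 :: —b→ v11
  v11 = 0 | 0 :: ∅
Bisimilarity quotient blocks:
  B0 = {u0}
  B1 = {u1}
  B2 = {u2, u3, v2, v3}
  B3 = {u6, u7, u8, v5, v6, v7}
  B4 = {u11, u12, u9, v10, v4, v9}
  B5 = {u13, u14, v11, v8}
  B6 = {u4}
  B7 = {u5}
  B8 = {u10}
  B9 = {v0}
  B10 = {v1}
u0 ∈ B0, v0 ∈ B9 → different blocks

NO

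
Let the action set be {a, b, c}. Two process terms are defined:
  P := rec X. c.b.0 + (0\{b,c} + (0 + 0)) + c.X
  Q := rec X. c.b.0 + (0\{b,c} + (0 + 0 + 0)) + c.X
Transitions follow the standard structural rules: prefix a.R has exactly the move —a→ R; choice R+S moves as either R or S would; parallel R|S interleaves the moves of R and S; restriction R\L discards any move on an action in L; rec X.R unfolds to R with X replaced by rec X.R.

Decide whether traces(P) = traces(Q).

traces(P) = traces(Q)

P's transition system — 3 states:
  s0 = rec X. c.b.0 + (0\{b,c} + (0 + 0)) + c.X :: --c--▸ s0, --c--▸ s1
  s1 = b.0 :: --b--▸ s2
  s2 = 0 :: ·
Q's transition system — 3 states:
  t0 = rec X. c.b.0 + (0\{b,c} + (0 + 0 + 0)) + c.X :: --c--▸ t0, --c--▸ t1
  t1 = b.0 :: --b--▸ t2
  t2 = 0 :: ·
Coarsest stable partition (strong bisimilarity classes):
  B0 = {s0, t0}
  B1 = {s1, t1}
  B2 = {s2, t2}
s0 ∈ B0, t0 ∈ B0 → same block
Bisimilar ⇒ trace-equivalent.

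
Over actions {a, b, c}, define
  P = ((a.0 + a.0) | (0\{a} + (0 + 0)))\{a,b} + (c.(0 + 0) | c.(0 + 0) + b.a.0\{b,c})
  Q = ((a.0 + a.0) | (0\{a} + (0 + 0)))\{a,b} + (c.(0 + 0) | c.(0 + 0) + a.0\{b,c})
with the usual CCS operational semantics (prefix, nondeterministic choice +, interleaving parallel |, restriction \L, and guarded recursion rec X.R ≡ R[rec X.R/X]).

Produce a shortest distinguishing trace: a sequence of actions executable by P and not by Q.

P's transition system — 6 states:
  s0 = ((a.0 + a.0) | (0\{a} + (0 + 0)))\{a,b} + (c.(0 + 0) | c.(0 + 0) + b.a.0\{b,c}) has moves ··b··> s1, ··c··> s2, ··c··> s3
  s1 = a.0\{b,c} has moves ··a··> s4
  s2 = (0 + 0) | c.(0 + 0) has moves ··c··> s5
  s3 = c.(0 + 0) | (0 + 0) has moves ··c··> s5
  s4 = 0\{b,c} has moves (no moves)
  s5 = (0 + 0) | (0 + 0) has moves (no moves)
Q's transition system — 5 states:
  t0 = ((a.0 + a.0) | (0\{a} + (0 + 0)))\{a,b} + (c.(0 + 0) | c.(0 + 0) + a.0\{b,c}) has moves ··a··> t1, ··c··> t2, ··c··> t3
  t1 = 0\{b,c} has moves (no moves)
  t2 = (0 + 0) | c.(0 + 0) has moves ··c··> t4
  t3 = c.(0 + 0) | (0 + 0) has moves ··c··> t4
  t4 = (0 + 0) | (0 + 0) has moves (no moves)
Trace ⟨b⟩ through P, begin at {s0}:
  [1] b ⇒ {s1}
  ✓ P
Trace ⟨b⟩ through Q, begin at {t0}:
  [1] b ⇒ ∅ (Q stuck)

b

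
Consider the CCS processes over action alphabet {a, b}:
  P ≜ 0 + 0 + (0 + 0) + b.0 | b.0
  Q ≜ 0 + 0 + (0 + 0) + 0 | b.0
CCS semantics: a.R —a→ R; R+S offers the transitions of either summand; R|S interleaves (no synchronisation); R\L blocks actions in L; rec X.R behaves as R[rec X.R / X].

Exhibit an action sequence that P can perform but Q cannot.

Reachable graph of P (4 states):
  u0 = 0 + 0 + (0 + 0) + b.0 | b.0 ⊢ ··b··> u1, ··b··> u2
  u1 = 0 | b.0 ⊢ ··b··> u3
  u2 = b.0 | 0 ⊢ ··b··> u3
  u3 = 0 | 0 ⊢ ∅
Reachable graph of Q (2 states):
  v0 = 0 + 0 + (0 + 0) + 0 | b.0 ⊢ ··b··> v1
  v1 = 0 | 0 ⊢ ∅
Executing bb from P (initial set {u0}):
  step 1 (b): {u1, u2}
  step 2 (b): {u3}
  P completes σ.
Executing bb from Q (initial set {v0}):
  step 1 (b): {v1}
  step 2 (b): ∅ (Q stuck)

bb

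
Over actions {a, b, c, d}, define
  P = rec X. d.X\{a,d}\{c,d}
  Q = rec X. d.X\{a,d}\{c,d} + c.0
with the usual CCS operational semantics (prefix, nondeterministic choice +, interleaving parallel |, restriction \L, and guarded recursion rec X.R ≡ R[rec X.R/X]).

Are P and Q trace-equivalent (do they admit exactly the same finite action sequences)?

LTS(P): 2 reachable states
  m0 = rec X. d.X\{a,d}\{c,d} → —d→ m1
  m1 = (rec X. d.X\{a,d}\{c,d})\{a,d}\{c,d} → ·
LTS(Q): 3 reachable states
  n0 = rec X. d.X\{a,d}\{c,d} + c.0 → —c→ n1, —d→ n2
  n1 = 0 → ·
  n2 = (rec X. d.X\{a,d}\{c,d} + c.0)\{a,d}\{c,d} → ·
Executing c from Q (initial set {n0}):
  step 1 (c): {n1}
  — Q admits the full trace.
Executing c from P (initial set {m0}):
  step 1 (c): no successor for P

trace-distinct — witness ⟨c⟩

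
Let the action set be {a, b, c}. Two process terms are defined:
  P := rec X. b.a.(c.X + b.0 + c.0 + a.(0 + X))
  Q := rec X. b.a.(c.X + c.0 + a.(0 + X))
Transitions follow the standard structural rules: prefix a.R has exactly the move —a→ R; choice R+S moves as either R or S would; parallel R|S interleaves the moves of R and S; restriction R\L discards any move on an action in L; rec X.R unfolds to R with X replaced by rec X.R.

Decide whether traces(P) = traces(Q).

LTS(P): 5 reachable states
  m0 = rec X. b.a.(c.X + b.0 + c.0 + a.(0 + X)) has moves =b=> m1
  m1 = a.(c.(rec X. b.a.(c.X + b.0 + c.0 + a.(0 + X))) + b.0 + c.0 + a.(0 + (rec X. b.a.(c.X + b.0 + c.0 + a.(0 + X))))) has moves =a=> m2
  m2 = c.(rec X. b.a.(c.X + b.0 + c.0 + a.(0 + X))) + b.0 + c.0 + a.(0 + (rec X. b.a.(c.X + b.0 + c.0 + a.(0 + X)))) has moves =a=> m3, =b=> m4, =c=> m0, =c=> m4
  m3 = 0 + (rec X. b.a.(c.X + b.0 + c.0 + a.(0 + X))) has moves =b=> m1
  m4 = 0 has moves stopped
LTS(Q): 5 reachable states
  n0 = rec X. b.a.(c.X + c.0 + a.(0 + X)) has moves =b=> n1
  n1 = a.(c.(rec X. b.a.(c.X + c.0 + a.(0 + X))) + c.0 + a.(0 + (rec X. b.a.(c.X + c.0 + a.(0 + X))))) has moves =a=> n2
  n2 = c.(rec X. b.a.(c.X + c.0 + a.(0 + X))) + c.0 + a.(0 + (rec X. b.a.(c.X + c.0 + a.(0 + X)))) has moves =a=> n3, =c=> n0, =c=> n4
  n3 = 0 + (rec X. b.a.(c.X + c.0 + a.(0 + X))) has moves =b=> n1
  n4 = 0 has moves stopped
Trace ⟨bab⟩ through P, begin at {m0}:
  after b @ step 1: {m1}
  after a @ step 2: {m2}
  after b @ step 3: {m4}
  P completes σ.
Trace ⟨bab⟩ through Q, begin at {n0}:
  after b @ step 1: {n1}
  after a @ step 2: {n2}
  after b @ step 3: no successor for Q

traces(P) ≠ traces(Q) — witness ⟨bab⟩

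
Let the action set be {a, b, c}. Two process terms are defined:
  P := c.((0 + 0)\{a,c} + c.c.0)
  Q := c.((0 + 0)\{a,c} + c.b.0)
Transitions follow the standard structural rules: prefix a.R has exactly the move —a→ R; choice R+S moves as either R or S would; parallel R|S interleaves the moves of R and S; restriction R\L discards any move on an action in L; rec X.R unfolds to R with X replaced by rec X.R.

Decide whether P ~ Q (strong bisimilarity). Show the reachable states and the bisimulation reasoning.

P's transition system — 4 states:
  u0 = c.((0 + 0)\{a,c} + c.c.0) | --c--▸ u1
  u1 = (0 + 0)\{a,c} + c.c.0 | --c--▸ u2
  u2 = c.0 | --c--▸ u3
  u3 = 0 | stopped
Q's transition system — 4 states:
  v0 = c.((0 + 0)\{a,c} + c.b.0) | --c--▸ v1
  v1 = (0 + 0)\{a,c} + c.b.0 | --c--▸ v2
  v2 = b.0 | --b--▸ v3
  v3 = 0 | stopped
Partition-refinement fixed point:
  B0 = {u0}
  B1 = {u1}
  B2 = {u2}
  B3 = {u3, v3}
  B4 = {v0}
  B5 = {v1}
  B6 = {v2}
u0 ∈ B0, v0 ∈ B4 → different blocks

not bisimilar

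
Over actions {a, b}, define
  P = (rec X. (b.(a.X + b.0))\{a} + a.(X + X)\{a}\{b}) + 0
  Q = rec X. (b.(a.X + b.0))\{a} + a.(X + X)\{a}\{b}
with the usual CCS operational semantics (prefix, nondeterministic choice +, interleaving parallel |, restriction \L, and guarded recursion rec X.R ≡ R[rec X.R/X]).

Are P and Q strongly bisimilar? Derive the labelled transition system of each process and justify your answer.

bisimilar

P's transition system — 4 states:
  m0 = (rec X. (b.(a.X + b.0))\{a} + a.(X + X)\{a}\{b}) + 0 has moves --a--▸ m1, --b--▸ m2
  m1 = ((rec X. (b.(a.X + b.0))\{a} + a.(X + X)\{a}\{b}) + (rec X. (b.(a.X + b.0))\{a} + a.(X + X)\{a}\{b}))\{a}\{b} has moves stopped
  m2 = (a.(rec X. (b.(a.X + b.0))\{a} + a.(X + X)\{a}\{b}) + b.0)\{a} has moves --b--▸ m3
  m3 = 0\{a} has moves stopped
Q's transition system — 4 states:
  n0 = rec X. (b.(a.X + b.0))\{a} + a.(X + X)\{a}\{b} has moves --a--▸ n1, --b--▸ n2
  n1 = ((rec X. (b.(a.X + b.0))\{a} + a.(X + X)\{a}\{b}) + (rec X. (b.(a.X + b.0))\{a} + a.(X + X)\{a}\{b}))\{a}\{b} has moves stopped
  n2 = (a.(rec X. (b.(a.X + b.0))\{a} + a.(X + X)\{a}\{b}) + b.0)\{a} has moves --b--▸ n3
  n3 = 0\{a} has moves stopped
Bisimilarity quotient blocks:
  B0 = {m0, n0}
  B1 = {m2, n2}
  B2 = {m1, m3, n1, n3}
m0 ∈ B0, n0 ∈ B0 → same block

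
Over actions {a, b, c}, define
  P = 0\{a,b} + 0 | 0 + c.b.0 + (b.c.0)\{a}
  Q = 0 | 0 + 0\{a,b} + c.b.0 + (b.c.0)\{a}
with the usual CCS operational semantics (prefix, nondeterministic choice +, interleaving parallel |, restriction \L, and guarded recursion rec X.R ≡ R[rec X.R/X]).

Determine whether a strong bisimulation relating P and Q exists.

P ~ Q

Reachable graph of P (5 states):
  m0 = 0\{a,b} + 0 | 0 + c.b.0 + (b.c.0)\{a} → =b=> m1, =c=> m2
  m1 = (c.0)\{a} → =c=> m3
  m2 = b.0 → =b=> m4
  m3 = 0\{a} → (no moves)
  m4 = 0 → (no moves)
Reachable graph of Q (5 states):
  n0 = 0 | 0 + 0\{a,b} + c.b.0 + (b.c.0)\{a} → =b=> n1, =c=> n2
  n1 = (c.0)\{a} → =c=> n3
  n2 = b.0 → =b=> n4
  n3 = 0\{a} → (no moves)
  n4 = 0 → (no moves)
Bisimilarity quotient blocks:
  B0 = {m0, n0}
  B1 = {m1, n1}
  B2 = {m3, m4, n3, n4}
  B3 = {m2, n2}
m0 ∈ B0, n0 ∈ B0 → same block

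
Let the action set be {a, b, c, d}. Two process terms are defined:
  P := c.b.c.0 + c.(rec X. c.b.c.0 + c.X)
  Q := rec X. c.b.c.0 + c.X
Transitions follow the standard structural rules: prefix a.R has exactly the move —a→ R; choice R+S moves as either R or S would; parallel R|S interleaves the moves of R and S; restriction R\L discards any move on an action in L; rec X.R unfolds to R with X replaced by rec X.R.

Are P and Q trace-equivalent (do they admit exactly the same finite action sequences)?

YES

P's transition system — 5 states:
  s0 = c.b.c.0 + c.(rec X. c.b.c.0 + c.X) | -c-> s1, -c-> s2
  s1 = b.c.0 | -b-> s3
  s2 = rec X. c.b.c.0 + c.X | -c-> s1, -c-> s2
  s3 = c.0 | -c-> s4
  s4 = 0 | (no moves)
Q's transition system — 4 states:
  t0 = rec X. c.b.c.0 + c.X | -c-> t0, -c-> t1
  t1 = b.c.0 | -b-> t2
  t2 = c.0 | -c-> t3
  t3 = 0 | (no moves)
Partition-refinement fixed point:
  B0 = {s0, s2, t0}
  B1 = {s1, t1}
  B2 = {s3, t2}
  B3 = {s4, t3}
s0 ∈ B0, t0 ∈ B0 → same block
Bisimilar ⇒ trace-equivalent.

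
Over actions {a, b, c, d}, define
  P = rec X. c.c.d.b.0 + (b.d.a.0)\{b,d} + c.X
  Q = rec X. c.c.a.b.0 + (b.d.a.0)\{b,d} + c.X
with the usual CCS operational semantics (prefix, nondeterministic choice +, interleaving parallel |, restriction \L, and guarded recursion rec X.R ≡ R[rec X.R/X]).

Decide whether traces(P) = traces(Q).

LTS(P): 5 reachable states
  p0 = rec X. c.c.d.b.0 + (b.d.a.0)\{b,d} + c.X | ··c··> p0, ··c··> p1
  p1 = c.d.b.0 | ··c··> p2
  p2 = d.b.0 | ··d··> p3
  p3 = b.0 | ··b··> p4
  p4 = 0 | deadlocked
LTS(Q): 5 reachable states
  q0 = rec X. c.c.a.b.0 + (b.d.a.0)\{b,d} + c.X | ··c··> q0, ··c··> q1
  q1 = c.a.b.0 | ··c··> q2
  q2 = a.b.0 | ··a··> q3
  q3 = b.0 | ··b··> q4
  q4 = 0 | deadlocked
Executing ccd from P (initial set {p0}):
  after c @ step 1: {p0, p1}
  after c @ step 2: {p0, p1, p2}
  after d @ step 3: {p3}
  P completes σ.
Executing ccd from Q (initial set {q0}):
  after c @ step 1: {q0, q1}
  after c @ step 2: {q0, q1, q2}
  after d @ step 3: ∅  — Q cannot continue

trace-distinct — witness ⟨ccd⟩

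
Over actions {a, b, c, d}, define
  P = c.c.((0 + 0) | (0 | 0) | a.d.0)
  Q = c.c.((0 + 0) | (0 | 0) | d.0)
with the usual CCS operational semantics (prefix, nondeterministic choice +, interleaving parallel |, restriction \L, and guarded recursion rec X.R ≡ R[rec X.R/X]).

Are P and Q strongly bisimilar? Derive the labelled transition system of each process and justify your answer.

not bisimilar

P's transition system — 5 states:
  p0 = c.c.((0 + 0) | (0 | 0) | a.d.0) | ··c··> p1
  p1 = c.((0 + 0) | (0 | 0) | a.d.0) | ··c··> p2
  p2 = (0 + 0) | (0 | 0) | a.d.0 | ··a··> p3
  p3 = (0 + 0) | (0 | 0) | d.0 | ··d··> p4
  p4 = (0 + 0) | (0 | 0) | 0 | deadlocked
Q's transition system — 4 states:
  q0 = c.c.((0 + 0) | (0 | 0) | d.0) | ··c··> q1
  q1 = c.((0 + 0) | (0 | 0) | d.0) | ··c··> q2
  q2 = (0 + 0) | (0 | 0) | d.0 | ··d··> q3
  q3 = (0 + 0) | (0 | 0) | 0 | deadlocked
Coarsest stable partition (strong bisimilarity classes):
  B0 = {p0}
  B1 = {p1}
  B2 = {p2}
  B3 = {p3, q2}
  B4 = {p4, q3}
  B5 = {q0}
  B6 = {q1}
p0 ∈ B0, q0 ∈ B5 → different blocks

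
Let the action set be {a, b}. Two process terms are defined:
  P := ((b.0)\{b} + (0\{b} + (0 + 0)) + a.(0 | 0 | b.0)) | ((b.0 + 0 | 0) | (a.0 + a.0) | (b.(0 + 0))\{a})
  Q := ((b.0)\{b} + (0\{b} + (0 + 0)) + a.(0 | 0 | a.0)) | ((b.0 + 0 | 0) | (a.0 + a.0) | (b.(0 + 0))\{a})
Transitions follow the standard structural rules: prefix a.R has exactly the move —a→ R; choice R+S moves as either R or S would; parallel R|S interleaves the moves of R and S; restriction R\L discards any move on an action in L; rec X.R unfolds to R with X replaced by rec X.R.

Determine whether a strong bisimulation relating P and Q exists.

Reachable graph of P (24 states):
  m0 = ((b.0)\{b} + (0\{b} + (0 + 0)) + a.(0 | 0 | b.0)) | ((b.0 + 0 | 0) | (a.0 + a.0) | (b.(0 + 0))\{a}) ⊢ =a=> m1, =a=> m2, =b=> m3, =b=> m4
  m1 = ((b.0)\{b} + (0\{b} + (0 + 0)) + a.(0 | 0 | b.0)) | ((b.0 + 0 | 0) | 0 | (b.(0 + 0))\{a}) ⊢ =a=> m5, =b=> m6, =b=> m7
  m2 = 0 | 0 | b.0 | ((b.0 + 0 | 0) | (a.0 + a.0) | (b.(0 + 0))\{a}) ⊢ =a=> m5, =b=> m10, =b=> m8, =b=> m9
  m3 = ((b.0)\{b} + (0\{b} + (0 + 0)) + a.(0 | 0 | b.0)) | ((b.0 + 0 | 0) | (a.0 + a.0) | (0 + 0)\{a}) ⊢ =a=> m6, =a=> m9, =b=> m11
  m4 = ((b.0)\{b} + (0\{b} + (0 + 0)) + a.(0 | 0 | b.0)) | (0 | (a.0 + a.0) | (b.(0 + 0))\{a}) ⊢ =a=> m10, =a=> m7, =b=> m11
  m5 = 0 | 0 | b.0 | ((b.0 + 0 | 0) | 0 | (b.(0 + 0))\{a}) ⊢ =b=> m12, =b=> m13, =b=> m14
  m6 = ((b.0)\{b} + (0\{b} + (0 + 0)) + a.(0 | 0 | b.0)) | ((b.0 + 0 | 0) | 0 | (0 + 0)\{a}) ⊢ =a=> m13, =b=> m15
  m7 = ((b.0)\{b} + (0\{b} + (0 + 0)) + a.(0 | 0 | b.0)) | (0 | 0 | (b.(0 + 0))\{a}) ⊢ =a=> m14, =b=> m15
  m8 = 0 | 0 | 0 | ((b.0 + 0 | 0) | (a.0 + a.0) | (b.(0 + 0))\{a}) ⊢ =a=> m12, =b=> m16, =b=> m17
  m9 = 0 | 0 | b.0 | ((b.0 + 0 | 0) | (a.0 + a.0) | (0 + 0)\{a}) ⊢ =a=> m13, =b=> m16, =b=> m18
  m10 = 0 | 0 | b.0 | (0 | (a.0 + a.0) | (b.(0 + 0))\{a}) ⊢ =a=> m14, =b=> m17, =b=> m18
  m11 = ((b.0)\{b} + (0\{b} + (0 + 0)) + a.(0 | 0 | b.0)) | (0 | (a.0 + a.0) | (0 + 0)\{a}) ⊢ =a=> m15, =a=> m18
  m12 = 0 | 0 | 0 | ((b.0 + 0 | 0) | 0 | (b.(0 + 0))\{a}) ⊢ =b=> m19, =b=> m20
  m13 = 0 | 0 | b.0 | ((b.0 + 0 | 0) | 0 | (0 + 0)\{a}) ⊢ =b=> m19, =b=> m21
  m14 = 0 | 0 | b.0 | (0 | 0 | (b.(0 + 0))\{a}) ⊢ =b=> m20, =b=> m21
  m15 = ((b.0)\{b} + (0\{b} + (0 + 0)) + a.(0 | 0 | b.0)) | (0 | 0 | (0 + 0)\{a}) ⊢ =a=> m21
  m16 = 0 | 0 | 0 | ((b.0 + 0 | 0) | (a.0 + a.0) | (0 + 0)\{a}) ⊢ =a=> m19, =b=> m22
  m17 = 0 | 0 | 0 | (0 | (a.0 + a.0) | (b.(0 + 0))\{a}) ⊢ =a=> m20, =b=> m22
  m18 = 0 | 0 | b.0 | (0 | (a.0 + a.0) | (0 + 0)\{a}) ⊢ =a=> m21, =b=> m22
  m19 = 0 | 0 | 0 | ((b.0 + 0 | 0) | 0 | (0 + 0)\{a}) ⊢ =b=> m23
  m20 = 0 | 0 | 0 | (0 | 0 | (b.(0 + 0))\{a}) ⊢ =b=> m23
  m21 = 0 | 0 | b.0 | (0 | 0 | (0 + 0)\{a}) ⊢ =b=> m23
  m22 = 0 | 0 | 0 | (0 | (a.0 + a.0) | (0 + 0)\{a}) ⊢ =a=> m23
  m23 = 0 | 0 | 0 | (0 | 0 | (0 + 0)\{a}) ⊢ deadlocked
Reachable graph of Q (24 states):
  n0 = ((b.0)\{b} + (0\{b} + (0 + 0)) + a.(0 | 0 | a.0)) | ((b.0 + 0 | 0) | (a.0 + a.0) | (b.(0 + 0))\{a}) ⊢ =a=> n1, =a=> n2, =b=> n3, =b=> n4
  n1 = ((b.0)\{b} + (0\{b} + (0 + 0)) + a.(0 | 0 | a.0)) | ((b.0 + 0 | 0) | 0 | (b.(0 + 0))\{a}) ⊢ =a=> n5, =b=> n6, =b=> n7
  n2 = 0 | 0 | a.0 | ((b.0 + 0 | 0) | (a.0 + a.0) | (b.(0 + 0))\{a}) ⊢ =a=> n5, =a=> n8, =b=> n10, =b=> n9
  n3 = ((b.0)\{b} + (0\{b} + (0 + 0)) + a.(0 | 0 | a.0)) | ((b.0 + 0 | 0) | (a.0 + a.0) | (0 + 0)\{a}) ⊢ =a=> n6, =a=> n9, =b=> n11
  n4 = ((b.0)\{b} + (0\{b} + (0 + 0)) + a.(0 | 0 | a.0)) | (0 | (a.0 + a.0) | (b.(0 + 0))\{a}) ⊢ =a=> n10, =a=> n7, =b=> n11
  n5 = 0 | 0 | a.0 | ((b.0 + 0 | 0) | 0 | (b.(0 + 0))\{a}) ⊢ =a=> n12, =b=> n13, =b=> n14
  n6 = ((b.0)\{b} + (0\{b} + (0 + 0)) + a.(0 | 0 | a.0)) | ((b.0 + 0 | 0) | 0 | (0 + 0)\{a}) ⊢ =a=> n13, =b=> n15
  n7 = ((b.0)\{b} + (0\{b} + (0 + 0)) + a.(0 | 0 | a.0)) | (0 | 0 | (b.(0 + 0))\{a}) ⊢ =a=> n14, =b=> n15
  n8 = 0 | 0 | 0 | ((b.0 + 0 | 0) | (a.0 + a.0) | (b.(0 + 0))\{a}) ⊢ =a=> n12, =b=> n16, =b=> n17
  n9 = 0 | 0 | a.0 | ((b.0 + 0 | 0) | (a.0 + a.0) | (0 + 0)\{a}) ⊢ =a=> n13, =a=> n16, =b=> n18
  n10 = 0 | 0 | a.0 | (0 | (a.0 + a.0) | (b.(0 + 0))\{a}) ⊢ =a=> n14, =a=> n17, =b=> n18
  n11 = ((b.0)\{b} + (0\{b} + (0 + 0)) + a.(0 | 0 | a.0)) | (0 | (a.0 + a.0) | (0 + 0)\{a}) ⊢ =a=> n15, =a=> n18
  n12 = 0 | 0 | 0 | ((b.0 + 0 | 0) | 0 | (b.(0 + 0))\{a}) ⊢ =b=> n19, =b=> n20
  n13 = 0 | 0 | a.0 | ((b.0 + 0 | 0) | 0 | (0 + 0)\{a}) ⊢ =a=> n19, =b=> n21
  n14 = 0 | 0 | a.0 | (0 | 0 | (b.(0 + 0))\{a}) ⊢ =a=> n20, =b=> n21
  n15 = ((b.0)\{b} + (0\{b} + (0 + 0)) + a.(0 | 0 | a.0)) | (0 | 0 | (0 + 0)\{a}) ⊢ =a=> n21
  n16 = 0 | 0 | 0 | ((b.0 + 0 | 0) | (a.0 + a.0) | (0 + 0)\{a}) ⊢ =a=> n19, =b=> n22
  n17 = 0 | 0 | 0 | (0 | (a.0 + a.0) | (b.(0 + 0))\{a}) ⊢ =a=> n20, =b=> n22
  n18 = 0 | 0 | a.0 | (0 | (a.0 + a.0) | (0 + 0)\{a}) ⊢ =a=> n21, =a=> n22
  n19 = 0 | 0 | 0 | ((b.0 + 0 | 0) | 0 | (0 + 0)\{a}) ⊢ =b=> n23
  n20 = 0 | 0 | 0 | (0 | 0 | (b.(0 + 0))\{a}) ⊢ =b=> n23
  n21 = 0 | 0 | a.0 | (0 | 0 | (0 + 0)\{a}) ⊢ =a=> n23
  n22 = 0 | 0 | 0 | (0 | (a.0 + a.0) | (0 + 0)\{a}) ⊢ =a=> n23
  n23 = 0 | 0 | 0 | (0 | 0 | (0 + 0)\{a}) ⊢ deadlocked
Coarsest stable partition (strong bisimilarity classes):
  B0 = {m0}
  B1 = {m2}
  B2 = {m10, m8, m9, n5, n8}
  B3 = {m16, m17, m18, n13, n14, n16, n17}
  B4 = {m22, n21, n22}
  B5 = {m23, n23}
  B6 = {m19, m20, m21, n19, n20}
  B7 = {m12, m13, m14, n12}
  B8 = {m5}
  B9 = {m3, m4}
  B10 = {m11}
  B11 = {m15}
  B12 = {m6, m7}
  B13 = {m1}
  B14 = {n0}
  B15 = {n3, n4}
  B16 = {n11}
  B17 = {n15, n18}
  B18 = {n10, n6, n7, n9}
  B19 = {n1, n2}
m0 ∈ B0, n0 ∈ B14 → different blocks

NO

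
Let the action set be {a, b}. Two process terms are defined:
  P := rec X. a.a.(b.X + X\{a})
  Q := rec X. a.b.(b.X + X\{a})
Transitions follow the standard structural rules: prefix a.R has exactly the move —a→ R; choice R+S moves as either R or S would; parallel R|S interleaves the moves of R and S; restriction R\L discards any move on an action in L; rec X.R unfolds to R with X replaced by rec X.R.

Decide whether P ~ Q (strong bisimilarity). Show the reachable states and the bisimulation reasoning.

P's transition system — 3 states:
  s0 = rec X. a.a.(b.X + X\{a}) :: --a--▸ s1
  s1 = a.(b.(rec X. a.a.(b.X + X\{a})) + (rec X. a.a.(b.X + X\{a}))\{a}) :: --a--▸ s2
  s2 = b.(rec X. a.a.(b.X + X\{a})) + (rec X. a.a.(b.X + X\{a}))\{a} :: --b--▸ s0
Q's transition system — 3 states:
  t0 = rec X. a.b.(b.X + X\{a}) :: --a--▸ t1
  t1 = b.(b.(rec X. a.b.(b.X + X\{a})) + (rec X. a.b.(b.X + X\{a}))\{a}) :: --b--▸ t2
  t2 = b.(rec X. a.b.(b.X + X\{a})) + (rec X. a.b.(b.X + X\{a}))\{a} :: --b--▸ t0
Coarsest stable partition (strong bisimilarity classes):
  B0 = {s0}
  B1 = {s1}
  B2 = {s2}
  B3 = {t0}
  B4 = {t1}
  B5 = {t2}
s0 ∈ B0, t0 ∈ B3 → different blocks

NO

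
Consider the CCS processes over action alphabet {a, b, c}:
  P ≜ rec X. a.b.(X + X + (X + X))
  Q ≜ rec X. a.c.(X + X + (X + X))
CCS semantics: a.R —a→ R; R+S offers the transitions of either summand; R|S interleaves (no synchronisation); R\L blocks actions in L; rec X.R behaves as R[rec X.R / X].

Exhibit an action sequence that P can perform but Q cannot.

P's transition system — 3 states:
  s0 = rec X. a.b.(X + X + (X + X)) → ··a··> s1
  s1 = b.((rec X. a.b.(X + X + (X + X))) + (rec X. a.b.(X + X + (X + X))) + ((rec X. a.b.(X + X + (X + X))) + (rec X. a.b.(X + X + (X + X))))) → ··b··> s2
  s2 = (rec X. a.b.(X + X + (X + X))) + (rec X. a.b.(X + X + (X + X))) + ((rec X. a.b.(X + X + (X + X))) + (rec X. a.b.(X + X + (X + X)))) → ··a··> s1
Q's transition system — 3 states:
  t0 = rec X. a.c.(X + X + (X + X)) → ··a··> t1
  t1 = c.((rec X. a.c.(X + X + (X + X))) + (rec X. a.c.(X + X + (X + X))) + ((rec X. a.c.(X + X + (X + X))) + (rec X. a.c.(X + X + (X + X))))) → ··c··> t2
  t2 = (rec X. a.c.(X + X + (X + X))) + (rec X. a.c.(X + X + (X + X))) + ((rec X. a.c.(X + X + (X + X))) + (rec X. a.c.(X + X + (X + X)))) → ··a··> t1
Trace ⟨ab⟩ through P, begin at {s0}:
  step 1 (a): {s1}
  step 2 (b): {s2}
  ✓ P
Trace ⟨ab⟩ through Q, begin at {t0}:
  step 1 (a): {t1}
  step 2 (b): ∅ (Q stuck)

ab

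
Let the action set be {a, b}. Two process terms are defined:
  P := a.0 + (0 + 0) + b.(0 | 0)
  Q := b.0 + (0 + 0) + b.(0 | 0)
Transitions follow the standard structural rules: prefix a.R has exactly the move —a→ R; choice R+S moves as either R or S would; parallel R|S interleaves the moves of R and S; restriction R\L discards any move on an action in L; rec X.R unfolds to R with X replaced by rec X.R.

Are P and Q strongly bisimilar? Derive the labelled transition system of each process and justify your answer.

not bisimilar

Reachable graph of P (3 states):
  s0 = a.0 + (0 + 0) + b.(0 | 0) ⊢ —a→ s1, —b→ s2
  s1 = 0 ⊢ ∅
  s2 = 0 | 0 ⊢ ∅
Reachable graph of Q (3 states):
  t0 = b.0 + (0 + 0) + b.(0 | 0) ⊢ —b→ t1, —b→ t2
  t1 = 0 ⊢ ∅
  t2 = 0 | 0 ⊢ ∅
Bisimilarity quotient blocks:
  B0 = {s0}
  B1 = {s1, s2, t1, t2}
  B2 = {t0}
s0 ∈ B0, t0 ∈ B2 → different blocks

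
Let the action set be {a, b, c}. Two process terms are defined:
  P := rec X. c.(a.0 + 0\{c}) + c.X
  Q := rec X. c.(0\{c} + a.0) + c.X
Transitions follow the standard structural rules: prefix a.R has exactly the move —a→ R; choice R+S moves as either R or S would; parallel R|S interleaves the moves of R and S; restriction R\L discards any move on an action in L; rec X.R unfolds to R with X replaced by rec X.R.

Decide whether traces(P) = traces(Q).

trace-equivalent

LTS(P): 3 reachable states
  m0 = rec X. c.(a.0 + 0\{c}) + c.X ⊢ —c→ m0, —c→ m1
  m1 = a.0 + 0\{c} ⊢ —a→ m2
  m2 = 0 ⊢ deadlocked
LTS(Q): 3 reachable states
  n0 = rec X. c.(0\{c} + a.0) + c.X ⊢ —c→ n0, —c→ n1
  n1 = 0\{c} + a.0 ⊢ —a→ n2
  n2 = 0 ⊢ deadlocked
Bisimilarity quotient blocks:
  B0 = {m0, n0}
  B1 = {m1, n1}
  B2 = {m2, n2}
m0 ∈ B0, n0 ∈ B0 → same block
Bisimilar ⇒ trace-equivalent.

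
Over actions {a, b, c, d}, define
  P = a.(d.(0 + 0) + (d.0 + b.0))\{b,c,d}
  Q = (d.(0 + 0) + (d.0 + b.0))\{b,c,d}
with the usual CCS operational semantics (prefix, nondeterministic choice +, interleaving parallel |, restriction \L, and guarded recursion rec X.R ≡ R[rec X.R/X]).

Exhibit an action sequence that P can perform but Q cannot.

a

LTS(P): 2 reachable states
  p0 = a.(d.(0 + 0) + (d.0 + b.0))\{b,c,d} ⊢ —a→ p1
  p1 = (d.(0 + 0) + (d.0 + b.0))\{b,c,d} ⊢ deadlocked
LTS(Q): 1 reachable states
  q0 = (d.(0 + 0) + (d.0 + b.0))\{b,c,d} ⊢ deadlocked
Trace ⟨a⟩ through P, begin at {p0}:
  step 1 (a): {p1}
  ✓ P
Trace ⟨a⟩ through Q, begin at {q0}:
  step 1 (a): no successor for Q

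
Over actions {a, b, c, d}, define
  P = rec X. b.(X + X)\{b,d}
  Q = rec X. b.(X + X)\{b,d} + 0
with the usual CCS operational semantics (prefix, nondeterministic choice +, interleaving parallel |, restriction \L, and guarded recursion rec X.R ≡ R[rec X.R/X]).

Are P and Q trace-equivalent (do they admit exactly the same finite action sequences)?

traces(P) = traces(Q)

P's transition system — 2 states:
  m0 = rec X. b.(X + X)\{b,d} ⊢ —b→ m1
  m1 = ((rec X. b.(X + X)\{b,d}) + (rec X. b.(X + X)\{b,d}))\{b,d} ⊢ stopped
Q's transition system — 2 states:
  n0 = rec X. b.(X + X)\{b,d} + 0 ⊢ —b→ n1
  n1 = ((rec X. b.(X + X)\{b,d} + 0) + (rec X. b.(X + X)\{b,d} + 0))\{b,d} ⊢ stopped
Coarsest stable partition (strong bisimilarity classes):
  B0 = {m0, n0}
  B1 = {m1, n1}
m0 ∈ B0, n0 ∈ B0 → same block
Bisimilar ⇒ trace-equivalent.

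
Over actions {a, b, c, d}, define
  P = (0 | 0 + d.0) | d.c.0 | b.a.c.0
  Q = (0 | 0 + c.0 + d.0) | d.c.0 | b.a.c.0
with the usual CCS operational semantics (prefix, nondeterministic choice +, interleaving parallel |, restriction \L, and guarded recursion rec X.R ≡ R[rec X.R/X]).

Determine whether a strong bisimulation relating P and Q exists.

Reachable graph of P (24 states):
  p0 = (0 | 0 + d.0) | d.c.0 | b.a.c.0 → —b→ p1, —d→ p2, —d→ p3
  p1 = (0 | 0 + d.0) | d.c.0 | a.c.0 → —a→ p4, —d→ p5, —d→ p6
  p2 = (0 | 0 + d.0) | c.0 | b.a.c.0 → —b→ p5, —c→ p7, —d→ p8
  p3 = 0 | d.c.0 | b.a.c.0 → —b→ p6, —d→ p8
  p4 = (0 | 0 + d.0) | d.c.0 | c.0 → —c→ p9, —d→ p10, —d→ p11
  p5 = (0 | 0 + d.0) | c.0 | a.c.0 → —a→ p10, —c→ p12, —d→ p13
  p6 = 0 | d.c.0 | a.c.0 → —a→ p11, —d→ p13
  p7 = (0 | 0 + d.0) | 0 | b.a.c.0 → —b→ p12, —d→ p14
  p8 = 0 | c.0 | b.a.c.0 → —b→ p13, —c→ p14
  p9 = (0 | 0 + d.0) | d.c.0 | 0 → —d→ p15, —d→ p16
  p10 = (0 | 0 + d.0) | c.0 | c.0 → —c→ p15, —c→ p17, —d→ p18
  p11 = 0 | d.c.0 | c.0 → —c→ p16, —d→ p18
  p12 = (0 | 0 + d.0) | 0 | a.c.0 → —a→ p17, —d→ p19
  p13 = 0 | c.0 | a.c.0 → —a→ p18, —c→ p19
  p14 = 0 | 0 | b.a.c.0 → —b→ p19
  p15 = (0 | 0 + d.0) | c.0 | 0 → —c→ p20, —d→ p21
  p16 = 0 | d.c.0 | 0 → —d→ p21
  p17 = (0 | 0 + d.0) | 0 | c.0 → —c→ p20, —d→ p22
  p18 = 0 | c.0 | c.0 → —c→ p21, —c→ p22
  p19 = 0 | 0 | a.c.0 → —a→ p22
  p20 = (0 | 0 + d.0) | 0 | 0 → —d→ p23
  p21 = 0 | c.0 | 0 → —c→ p23
  p22 = 0 | 0 | c.0 → —c→ p23
  p23 = 0 | 0 | 0 → ∅
Reachable graph of Q (24 states):
  q0 = (0 | 0 + c.0 + d.0) | d.c.0 | b.a.c.0 → —b→ q1, —c→ q2, —d→ q2, —d→ q3
  q1 = (0 | 0 + c.0 + d.0) | d.c.0 | a.c.0 → —a→ q4, —c→ q5, —d→ q5, —d→ q6
  q2 = 0 | d.c.0 | b.a.c.0 → —b→ q5, —d→ q7
  q3 = (0 | 0 + c.0 + d.0) | c.0 | b.a.c.0 → —b→ q6, —c→ q7, —c→ q8, —d→ q7
  q4 = (0 | 0 + c.0 + d.0) | d.c.0 | c.0 → —c→ q10, —c→ q9, —d→ q10, —d→ q11
  q5 = 0 | d.c.0 | a.c.0 → —a→ q10, —d→ q12
  q6 = (0 | 0 + c.0 + d.0) | c.0 | a.c.0 → —a→ q11, —c→ q12, —c→ q13, —d→ q12
  q7 = 0 | c.0 | b.a.c.0 → —b→ q12, —c→ q14
  q8 = (0 | 0 + c.0 + d.0) | 0 | b.a.c.0 → —b→ q13, —c→ q14, —d→ q14
  q9 = (0 | 0 + c.0 + d.0) | d.c.0 | 0 → —c→ q15, —d→ q15, —d→ q16
  q10 = 0 | d.c.0 | c.0 → —c→ q15, —d→ q17
  q11 = (0 | 0 + c.0 + d.0) | c.0 | c.0 → —c→ q16, —c→ q17, —c→ q18, —d→ q17
  q12 = 0 | c.0 | a.c.0 → —a→ q17, —c→ q19
  q13 = (0 | 0 + c.0 + d.0) | 0 | a.c.0 → —a→ q18, —c→ q19, —d→ q19
  q14 = 0 | 0 | b.a.c.0 → —b→ q19
  q15 = 0 | d.c.0 | 0 → —d→ q20
  q16 = (0 | 0 + c.0 + d.0) | c.0 | 0 → —c→ q20, —c→ q21, —d→ q20
  q17 = 0 | c.0 | c.0 → —c→ q20, —c→ q22
  q18 = (0 | 0 + c.0 + d.0) | 0 | c.0 → —c→ q21, —c→ q22, —d→ q22
  q19 = 0 | 0 | a.c.0 → —a→ q22
  q20 = 0 | c.0 | 0 → —c→ q23
  q21 = (0 | 0 + c.0 + d.0) | 0 | 0 → —c→ q23, —d→ q23
  q22 = 0 | 0 | c.0 → —c→ q23
  q23 = 0 | 0 | 0 → ∅
Bisimilarity quotient blocks:
  B0 = {p0}
  B1 = {p1}
  B2 = {p6, q5}
  B3 = {p11, q10}
  B4 = {p16, q15}
  B5 = {p21, p22, q20, q22}
  B6 = {p23, q23}
  B7 = {p18, q17}
  B8 = {p13, q12}
  B9 = {p19, q19}
  B10 = {p4}
  B11 = {p10}
  B12 = {p15, p17}
  B13 = {p20}
  B14 = {p9}
  B15 = {p5}
  B16 = {p12}
  B17 = {p2}
  B18 = {p7}
  B19 = {p14, q14}
  B20 = {p8, q7}
  B21 = {p3, q2}
  B22 = {q0}
  B23 = {q1}
  B24 = {q6}
  B25 = {q11}
  B26 = {q16, q18}
  B27 = {q21}
  B28 = {q13}
  B29 = {q4}
  B30 = {q9}
  B31 = {q3}
  B32 = {q8}
p0 ∈ B0, q0 ∈ B22 → different blocks

NO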